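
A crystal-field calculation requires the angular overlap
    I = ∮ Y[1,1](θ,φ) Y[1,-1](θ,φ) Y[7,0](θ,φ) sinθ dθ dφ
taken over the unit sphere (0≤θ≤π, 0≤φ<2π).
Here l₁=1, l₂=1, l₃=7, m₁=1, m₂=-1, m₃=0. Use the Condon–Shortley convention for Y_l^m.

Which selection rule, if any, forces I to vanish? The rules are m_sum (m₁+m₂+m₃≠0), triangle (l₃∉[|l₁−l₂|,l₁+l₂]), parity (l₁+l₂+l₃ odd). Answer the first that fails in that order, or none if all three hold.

triangle

azimuthal sum: 1 − 1 + 0 = 0  ✓
0 ≤ 7 ≤ 2 (triangle on l)  ✗
L = 1 + 1 + 7 = 9 (odd)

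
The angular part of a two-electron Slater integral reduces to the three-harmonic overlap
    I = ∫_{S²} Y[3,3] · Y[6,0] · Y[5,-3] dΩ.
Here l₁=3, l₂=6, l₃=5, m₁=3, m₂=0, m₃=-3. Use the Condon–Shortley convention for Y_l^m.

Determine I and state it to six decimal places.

m-sum 0 ✓  L=14 even ✓  3≤5≤9 ✓
Π(2lᵢ+1) = 7×13×11 = 1001
triangle coeff Δ(3,6,5) = 1/675675
Σ_t [1,3]: t=1:−1/8640 t=2:+1/2304 t=3:−1/8640 = 7/34560
(3j)²=7/429 [(3 6 5; 0 0 0)], sign=-1
Σ_t [0,0]: t=0:+1/69120 = 1/69120
(3j)²=4/429 [(3 6 5; 3 0 -3)], sign=+1
⇒ 4πI² = 196/1287
I = (-1)√(196/1287/(4π)) = -0.11008644

-0.110086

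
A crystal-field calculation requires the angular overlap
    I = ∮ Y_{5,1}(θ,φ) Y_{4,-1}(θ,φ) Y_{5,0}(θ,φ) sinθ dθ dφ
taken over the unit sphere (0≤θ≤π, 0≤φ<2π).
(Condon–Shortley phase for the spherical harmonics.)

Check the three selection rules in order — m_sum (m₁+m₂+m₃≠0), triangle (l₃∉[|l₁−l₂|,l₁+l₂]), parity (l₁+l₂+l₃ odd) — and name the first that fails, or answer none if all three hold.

none

m₁+m₂+m₃ = 1 − 1 + 0 = 0  ✓
triangle: |5−4|=1 ≤ l₃=5 ≤ 5+4=9  ✓
parity: l₁+l₂+l₃ = 14 is even  ✓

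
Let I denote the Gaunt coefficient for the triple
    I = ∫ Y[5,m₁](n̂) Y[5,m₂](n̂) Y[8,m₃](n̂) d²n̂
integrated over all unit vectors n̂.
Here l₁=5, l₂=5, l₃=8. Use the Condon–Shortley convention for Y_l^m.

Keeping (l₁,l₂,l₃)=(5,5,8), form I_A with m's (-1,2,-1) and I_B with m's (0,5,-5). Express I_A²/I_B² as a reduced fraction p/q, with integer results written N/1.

567/3575

Shared (l₁,l₂,l₃)=(5,5,8): N and (l;000)² cancel in I_A²/I_B².
A: Δ = 2!·8!·8!/19! = 1/37413090; Racah Σ t=0..2: t=0:+1/14515200 t=1:−1/1036800 t=2:+1/829440 = 1/3225600; ⇒ 3j(5 5 8; -1 2 -1)² = 567/230945, sgn -1
B: Δ = 2!·8!·8!/19! = 1/37413090; Racah Σ t=2..2: t=2:+1/58060800 = 1/58060800; ⇒ 3j(5 5 8; 0 5 -5)² = 5/323, sgn -1
I_A²/I_B² = (567/230945)/(5/323) = 567/3575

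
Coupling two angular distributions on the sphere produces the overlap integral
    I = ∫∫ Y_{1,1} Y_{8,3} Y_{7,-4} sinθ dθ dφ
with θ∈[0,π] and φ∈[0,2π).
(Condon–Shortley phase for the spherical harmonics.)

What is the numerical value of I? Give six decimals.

m-sum 0 ✓  L=16 even ✓  7≤7≤9 ✓
Π(2lᵢ+1) = 3×17×15 = 765
triangle coeff Δ(1,8,7) = 1/2040
Σ_t [1,1]: t=1:−1/25401600 = -1/25401600
(3j)²=8/255 [(1 8 7; 0 0 0)], sign=+1
Σ_t [0,0]: t=0:+1/479001600 = 1/479001600
(3j)²=1/204 [(1 8 7; 1 3 -4)], sign=-1
⇒ 4πI² = 2/17
I = (-1)√(2/17/(4π)) = -0.09675772

-0.096758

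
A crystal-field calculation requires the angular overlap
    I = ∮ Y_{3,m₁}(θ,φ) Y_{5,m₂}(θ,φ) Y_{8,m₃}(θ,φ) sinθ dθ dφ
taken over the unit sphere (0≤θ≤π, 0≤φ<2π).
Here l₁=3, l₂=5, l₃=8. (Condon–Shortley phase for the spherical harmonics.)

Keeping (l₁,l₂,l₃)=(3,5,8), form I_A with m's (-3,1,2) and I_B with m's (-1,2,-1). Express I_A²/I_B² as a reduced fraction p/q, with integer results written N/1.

l's match ⇒ only the (l;m) 3-j factors differ between A and B.
A: triangle coeff Δ(3,5,8) = 1/136136; Σ_t [0,0]: t=0:+1/12441600 = 1/12441600; (3j)²=15/9724 [(3 5 8; -3 1 2)], sign=+1
B: triangle coeff Δ(3,5,8) = 1/136136; Σ_t [0,0]: t=0:+1/1451520 = 1/1451520; (3j)²=45/4862 [(3 5 8; -1 2 -1)], sign=-1
I_A²/I_B² = (15/9724)/(45/4862) = 1/6

1/6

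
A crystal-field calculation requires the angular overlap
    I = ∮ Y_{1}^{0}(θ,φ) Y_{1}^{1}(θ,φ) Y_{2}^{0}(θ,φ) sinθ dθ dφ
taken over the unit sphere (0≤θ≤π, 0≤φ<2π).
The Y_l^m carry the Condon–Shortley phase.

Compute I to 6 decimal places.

Σmᵢ = 1 ≠ 0, so the φ-integral vanishes; I = 0

0.000000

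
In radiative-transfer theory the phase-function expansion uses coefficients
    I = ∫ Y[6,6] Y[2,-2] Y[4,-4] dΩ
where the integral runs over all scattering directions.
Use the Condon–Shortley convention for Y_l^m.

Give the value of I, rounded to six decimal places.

0.353849

m-sum 0 ✓  L=12 even ✓  4≤4≤8 ✓
Π(2lᵢ+1) = 13×5×9 = 585
triangle coeff Δ(6,2,4) = 1/6435
Σ_t [2,2]: t=2:+1/2304 = 1/2304
(3j)²=5/143 [(6 2 4; 0 0 0)], sign=+1
Σ_t [0,0]: t=0:+1/967680 = 1/967680
(3j)²=1/13 [(6 2 4; 6 -2 -4)], sign=+1
⇒ 4πI² = 225/143
I = (+1)√(225/143/(4π)) = 0.35384927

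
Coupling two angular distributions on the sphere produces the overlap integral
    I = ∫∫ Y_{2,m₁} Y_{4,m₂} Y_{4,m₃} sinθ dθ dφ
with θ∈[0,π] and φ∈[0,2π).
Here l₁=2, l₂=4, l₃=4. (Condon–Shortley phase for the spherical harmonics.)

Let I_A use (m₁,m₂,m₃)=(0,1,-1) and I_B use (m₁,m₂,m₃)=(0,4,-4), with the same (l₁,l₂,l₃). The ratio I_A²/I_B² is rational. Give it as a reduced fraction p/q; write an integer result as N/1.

Shared (l₁,l₂,l₃)=(2,4,4): N and (l;000)² cancel in I_A²/I_B².
A: Δ = 2!·2!·6!/11! = 1/13860; Racah Σ t=0..2: t=0:+1/480 t=1:−1/48 t=2:+1/144 = -17/1440; ⇒ 3j(2 4 4; 0 1 -1)² = 289/13860, sgn +1
B: Δ = 2!·2!·6!/11! = 1/13860; Racah Σ t=2..2: t=2:+1/2880 = 1/2880; ⇒ 3j(2 4 4; 0 4 -4)² = 28/495, sgn +1
I_A²/I_B² = (289/13860)/(28/495) = 289/784

289/784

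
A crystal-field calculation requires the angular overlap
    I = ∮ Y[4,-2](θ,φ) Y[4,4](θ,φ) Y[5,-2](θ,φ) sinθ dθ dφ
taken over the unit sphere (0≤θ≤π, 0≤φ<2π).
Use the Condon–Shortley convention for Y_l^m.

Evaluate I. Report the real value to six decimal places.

0.000000

L=13 odd ⇒ parity kills the (l;000) factor ⇒ I = 0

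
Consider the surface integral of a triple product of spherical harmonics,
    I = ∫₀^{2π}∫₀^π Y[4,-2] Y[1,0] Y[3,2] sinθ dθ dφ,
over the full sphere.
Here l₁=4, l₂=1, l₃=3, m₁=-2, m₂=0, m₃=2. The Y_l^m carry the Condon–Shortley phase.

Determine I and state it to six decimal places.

0.213244

Checks pass: Σm=0; 8 even; l₃=3∈[3,5].
(2·4+1)(2·1+1)(2·3+1) = 189
Δ: 2! 6! 0! / 9! → 1/252
sum: t=1:−1/36 = -1/36
3j²(4 1 3; 0 0 0) = Δ·Π!·Σ² = 4/63  (sign +1)
sum: t=1:−1/120 = -1/120
3j²(4 1 3; -2 0 2) = Δ·Π!·Σ² = 1/21  (sign +1)
combine: 4πI² = 189·4/63·1/21 = 4/7
take √, sign +1: I = 0.21324362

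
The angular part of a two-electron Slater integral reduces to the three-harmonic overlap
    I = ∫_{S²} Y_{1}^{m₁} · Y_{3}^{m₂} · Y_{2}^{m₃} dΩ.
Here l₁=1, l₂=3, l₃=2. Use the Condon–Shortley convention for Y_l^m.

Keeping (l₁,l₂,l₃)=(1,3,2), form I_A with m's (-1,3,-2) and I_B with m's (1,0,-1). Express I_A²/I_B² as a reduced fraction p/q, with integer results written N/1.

l's match ⇒ only the (l;m) 3-j factors differ between A and B.
A: triangle coeff Δ(1,3,2) = 1/105; Σ_t [2,2]: t=2:+1/48 = 1/48; (3j)²=1/7 [(1 3 2; -1 3 -2)], sign=+1
B: triangle coeff Δ(1,3,2) = 1/105; Σ_t [0,0]: t=0:+1/12 = 1/12; (3j)²=1/35 [(1 3 2; 1 0 -1)], sign=-1
I_A²/I_B² = (1/7)/(1/35) = 5/1

5/1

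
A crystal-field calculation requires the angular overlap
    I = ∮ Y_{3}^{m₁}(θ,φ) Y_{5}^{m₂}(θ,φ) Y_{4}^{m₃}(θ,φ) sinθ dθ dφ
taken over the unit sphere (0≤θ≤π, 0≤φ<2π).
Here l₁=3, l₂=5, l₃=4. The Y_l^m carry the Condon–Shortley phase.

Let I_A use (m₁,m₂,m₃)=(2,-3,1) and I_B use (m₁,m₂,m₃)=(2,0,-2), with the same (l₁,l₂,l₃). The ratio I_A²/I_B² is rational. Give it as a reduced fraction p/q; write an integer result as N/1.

Shared (l₁,l₂,l₃)=(3,5,4): N and (l;000)² cancel in I_A²/I_B².
A: Δ = 4!·2!·6!/13! = 1/180180; Racah Σ t=0..1: t=0:+1/1152 t=1:−1/1440 = 1/5760; ⇒ 3j(3 5 4; 2 -3 1)² = 1/858, sgn -1
B: Δ = 4!·2!·6!/13! = 1/180180; Racah Σ t=0..1: t=0:+1/2880 t=1:−1/576 = -1/720; ⇒ 3j(3 5 4; 2 0 -2)² = 80/3003, sgn -1
I_A²/I_B² = (1/858)/(80/3003) = 7/160

7/160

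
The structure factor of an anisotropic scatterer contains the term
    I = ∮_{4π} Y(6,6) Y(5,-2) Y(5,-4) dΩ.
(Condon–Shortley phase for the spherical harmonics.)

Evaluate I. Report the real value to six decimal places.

Checks pass: Σm=0; 16 even; l₃=5∈[1,11].
(2·6+1)(2·5+1)(2·5+1) = 1573
Δ: 6! 6! 4! / 17! → 1/28588560
sum: t=1:−1/345600 t=2:+1/13824 t=3:−1/5184 t=4:+1/13824 t=5:−1/345600 = -7/129600
3j²(6 5 5; 0 0 0) = Δ·Π!·Σ² = 80/7293  (sign +1)
sum: t=0:+1/3110400 = 1/3110400
3j²(6 5 5; 6 -2 -4) = Δ·Π!·Σ² = 21/1105  (sign -1)
combine: 4πI² = 1573·80/7293·21/1105 = 1232/3757
take √, sign -1: I = -0.16153991

-0.161540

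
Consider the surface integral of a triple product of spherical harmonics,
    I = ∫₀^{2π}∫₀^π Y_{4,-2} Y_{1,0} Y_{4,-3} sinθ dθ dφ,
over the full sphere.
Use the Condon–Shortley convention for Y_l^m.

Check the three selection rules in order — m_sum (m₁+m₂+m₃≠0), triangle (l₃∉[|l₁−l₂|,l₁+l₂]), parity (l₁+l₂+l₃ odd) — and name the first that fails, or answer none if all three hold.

azimuthal sum: -2 + 0 − 3 = -5  ✗
3 ≤ 4 ≤ 5 (triangle on l)
L = 4 + 1 + 4 = 9 (odd)

m_sum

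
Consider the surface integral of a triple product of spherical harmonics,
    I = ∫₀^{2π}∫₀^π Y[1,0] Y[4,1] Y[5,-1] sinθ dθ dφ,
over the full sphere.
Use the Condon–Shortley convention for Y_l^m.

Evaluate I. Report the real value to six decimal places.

-0.240571

Checks pass: Σm=0; 10 even; l₃=5∈[3,5].
(2·1+1)(2·4+1)(2·5+1) = 297
Δ: 0! 2! 8! / 11! → 1/495
sum: t=0:+1/576 = 1/576
3j²(1 4 5; 0 0 0) = Δ·Π!·Σ² = 5/99  (sign -1)
sum: t=0:+1/720 = 1/720
3j²(1 4 5; 0 1 -1) = Δ·Π!·Σ² = 8/165  (sign +1)
combine: 4πI² = 297·5/99·8/165 = 8/11
take √, sign -1: I = -0.24057125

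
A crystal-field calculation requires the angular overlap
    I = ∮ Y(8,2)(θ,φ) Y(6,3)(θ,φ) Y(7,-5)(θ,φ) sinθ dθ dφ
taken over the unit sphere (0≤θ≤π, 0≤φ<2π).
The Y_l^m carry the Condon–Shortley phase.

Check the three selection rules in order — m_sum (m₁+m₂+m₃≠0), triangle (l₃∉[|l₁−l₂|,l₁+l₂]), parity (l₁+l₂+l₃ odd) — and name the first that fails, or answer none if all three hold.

parity

m₁+m₂+m₃ = 2 + 3 − 5 = 0  ✓
triangle: |8−6|=2 ≤ l₃=7 ≤ 8+6=14  ✓
parity: l₁+l₂+l₃ = 21 is odd  ✗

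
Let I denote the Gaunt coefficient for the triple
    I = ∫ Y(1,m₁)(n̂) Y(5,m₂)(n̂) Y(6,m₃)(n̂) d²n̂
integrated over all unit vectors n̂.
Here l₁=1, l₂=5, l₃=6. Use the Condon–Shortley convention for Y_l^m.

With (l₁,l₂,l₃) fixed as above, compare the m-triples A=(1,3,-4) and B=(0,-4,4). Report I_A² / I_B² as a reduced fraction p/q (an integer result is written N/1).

Same 1,5,6: normalisation and zero-m 3j drop out of the ratio.
A: Δ: 0! 2! 10! / 13! → 1/858; sum: t=0:+1/161280 = 1/161280; 3j²(1 5 6; 1 3 -4) = Δ·Π!·Σ² = 15/286  (sign +1)
B: Δ: 0! 2! 10! / 13! → 1/858; sum: t=0:+1/362880 = 1/362880; 3j²(1 5 6; 0 -4 4) = Δ·Π!·Σ² = 10/429  (sign +1)
I_A²/I_B² = (15/286)/(10/429) = 9/4

9/4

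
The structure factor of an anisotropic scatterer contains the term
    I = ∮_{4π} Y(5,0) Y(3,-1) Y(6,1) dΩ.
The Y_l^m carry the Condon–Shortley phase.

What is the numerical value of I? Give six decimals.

-0.077843

Checks pass: Σm=0; 14 even; l₃=6∈[2,8].
(2·5+1)(2·3+1)(2·6+1) = 1001
Δ: 2! 8! 4! / 15! → 1/675675
sum: t=0:+1/8640 t=1:−1/2304 t=2:+1/8640 = -7/34560
3j²(5 3 6; 0 0 0) = Δ·Π!·Σ² = 7/429  (sign -1)
sum: t=0:+1/5760 t=1:−1/3456 t=2:+1/34560 = -1/11520
3j²(5 3 6; 0 -1 1) = Δ·Π!·Σ² = 2/429  (sign +1)
combine: 4πI² = 1001·7/429·2/429 = 98/1287
take √, sign -1: I = -0.07784287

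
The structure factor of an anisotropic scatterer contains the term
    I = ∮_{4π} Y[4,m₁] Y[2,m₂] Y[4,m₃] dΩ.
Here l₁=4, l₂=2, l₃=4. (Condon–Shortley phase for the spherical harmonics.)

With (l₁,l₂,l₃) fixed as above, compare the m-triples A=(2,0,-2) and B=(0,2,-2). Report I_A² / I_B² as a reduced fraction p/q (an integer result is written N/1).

16/135

l's match ⇒ only the (l;m) 3-j factors differ between A and B.
A: triangle coeff Δ(4,2,4) = 1/13860; Σ_t [0,2]: t=0:+1/192 t=1:−1/120 t=2:+1/2880 = -1/360; (3j)²=16/3465 [(4 2 4; 2 0 -2)], sign=-1
B: triangle coeff Δ(4,2,4) = 1/13860; Σ_t [2,2]: t=2:+1/192 = 1/192; (3j)²=3/77 [(4 2 4; 0 2 -2)], sign=+1
I_A²/I_B² = (16/3465)/(3/77) = 16/135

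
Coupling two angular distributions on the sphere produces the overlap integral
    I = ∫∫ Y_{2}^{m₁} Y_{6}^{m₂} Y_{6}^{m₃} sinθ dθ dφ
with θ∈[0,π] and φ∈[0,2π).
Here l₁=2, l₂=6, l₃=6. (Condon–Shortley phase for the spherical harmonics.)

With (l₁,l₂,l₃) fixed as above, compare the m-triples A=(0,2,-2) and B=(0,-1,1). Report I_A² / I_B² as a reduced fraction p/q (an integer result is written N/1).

100/169

l's match ⇒ only the (l;m) 3-j factors differ between A and B.
A: triangle coeff Δ(2,6,6) = 1/90090; Σ_t [0,2]: t=0:+1/322560 t=1:−1/30240 t=2:+1/69120 = -1/64512; (3j)²=10/1001 [(2 6 6; 0 2 -2)], sign=-1
B: triangle coeff Δ(2,6,6) = 1/90090; Σ_t [0,2]: t=0:+1/57600 t=1:−1/17280 t=2:+1/120960 = -13/403200; (3j)²=13/770 [(2 6 6; 0 -1 1)], sign=+1
I_A²/I_B² = (10/1001)/(13/770) = 100/169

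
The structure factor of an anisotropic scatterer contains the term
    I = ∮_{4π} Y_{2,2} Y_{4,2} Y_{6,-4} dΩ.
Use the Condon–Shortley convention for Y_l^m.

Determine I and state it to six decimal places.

m-sum 0 ✓  L=12 even ✓  2≤6≤6 ✓
Π(2lᵢ+1) = 5×9×13 = 585
triangle coeff Δ(2,4,6) = 1/6435
Σ_t [0,0]: t=0:+1/2304 = 1/2304
(3j)²=5/143 [(2 4 6; 0 0 0)], sign=+1
Σ_t [0,0]: t=0:+1/34560 = 1/34560
(3j)²=14/429 [(2 4 6; 2 2 -4)], sign=+1
⇒ 4πI² = 1050/1573
I = (+1)√(1050/1573/(4π)) = 0.23047581

0.230476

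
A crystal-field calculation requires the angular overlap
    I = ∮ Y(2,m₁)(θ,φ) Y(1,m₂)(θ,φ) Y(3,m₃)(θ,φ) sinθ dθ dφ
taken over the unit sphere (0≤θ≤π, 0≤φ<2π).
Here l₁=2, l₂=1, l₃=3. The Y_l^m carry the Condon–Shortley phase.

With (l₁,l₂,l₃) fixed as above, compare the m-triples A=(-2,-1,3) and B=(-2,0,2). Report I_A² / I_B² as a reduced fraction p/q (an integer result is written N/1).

Same 2,1,3: normalisation and zero-m 3j drop out of the ratio.
A: Δ: 0! 4! 2! / 7! → 1/105; sum: t=0:+1/48 = 1/48; 3j²(2 1 3; -2 -1 3) = Δ·Π!·Σ² = 1/7  (sign +1)
B: Δ: 0! 4! 2! / 7! → 1/105; sum: t=0:+1/24 = 1/24; 3j²(2 1 3; -2 0 2) = Δ·Π!·Σ² = 1/21  (sign -1)
I_A²/I_B² = (1/7)/(1/21) = 3/1

3/1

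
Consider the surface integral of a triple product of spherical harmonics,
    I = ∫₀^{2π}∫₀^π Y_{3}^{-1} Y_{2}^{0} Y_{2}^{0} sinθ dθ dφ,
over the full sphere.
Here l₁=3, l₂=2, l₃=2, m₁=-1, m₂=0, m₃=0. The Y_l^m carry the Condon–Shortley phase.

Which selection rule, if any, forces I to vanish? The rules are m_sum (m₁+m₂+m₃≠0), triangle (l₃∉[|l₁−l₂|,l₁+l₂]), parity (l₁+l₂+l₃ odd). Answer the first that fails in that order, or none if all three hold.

azimuthal sum: -1 + 0 + 0 = -1  ✗
1 ≤ 2 ≤ 5 (triangle on l)
L = 3 + 2 + 2 = 7 (odd)

m_sum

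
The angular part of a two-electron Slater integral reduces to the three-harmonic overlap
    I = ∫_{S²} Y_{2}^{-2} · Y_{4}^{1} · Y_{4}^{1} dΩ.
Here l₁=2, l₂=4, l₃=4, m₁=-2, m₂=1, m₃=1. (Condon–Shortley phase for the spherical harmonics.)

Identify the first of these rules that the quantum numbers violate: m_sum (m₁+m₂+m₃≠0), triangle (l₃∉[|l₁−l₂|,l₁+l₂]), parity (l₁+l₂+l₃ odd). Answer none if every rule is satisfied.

Σmᵢ = 0  ✓
l₃∈[|l₁−l₂|,l₁+l₂]=[2,6], have l₃=4  ✓
Σlᵢ = 10 ⇒ even  ✓

none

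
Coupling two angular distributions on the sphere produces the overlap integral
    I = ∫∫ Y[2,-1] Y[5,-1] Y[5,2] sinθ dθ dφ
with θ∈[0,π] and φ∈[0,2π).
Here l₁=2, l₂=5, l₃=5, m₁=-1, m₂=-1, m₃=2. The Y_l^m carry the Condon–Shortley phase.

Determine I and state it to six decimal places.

Checks pass: Σm=0; 12 even; l₃=5∈[3,7].
(2·2+1)(2·5+1)(2·5+1) = 605
Δ: 2! 2! 8! / 13! → 1/38610
sum: t=0:+1/2880 t=1:−1/576 t=2:+1/2880 = -1/960
3j²(2 5 5; 0 0 0) = Δ·Π!·Σ² = 10/429  (sign +1)
sum: t=1:−1/1440 t=2:+1/2880 = -1/2880
3j²(2 5 5; -1 -1 2) = Δ·Π!·Σ² = 7/715  (sign +1)
combine: 4πI² = 605·10/429·7/715 = 70/507
take √, sign +1: I = 0.10481902

0.104819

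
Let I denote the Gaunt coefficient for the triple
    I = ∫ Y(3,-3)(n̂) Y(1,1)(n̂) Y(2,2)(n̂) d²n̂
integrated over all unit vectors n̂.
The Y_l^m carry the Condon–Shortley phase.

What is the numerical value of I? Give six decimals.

m-sum 0 ✓  L=6 even ✓  2≤2≤4 ✓
Π(2lᵢ+1) = 7×3×5 = 105
triangle coeff Δ(3,1,2) = 1/105
Σ_t [1,1]: t=1:−1/4 = -1/4
(3j)²=3/35 [(3 1 2; 0 0 0)], sign=-1
Σ_t [2,2]: t=2:+1/48 = 1/48
(3j)²=1/7 [(3 1 2; -3 1 2)], sign=+1
⇒ 4πI² = 9/7
I = (-1)√(9/7/(4π)) = -0.31986543

-0.319865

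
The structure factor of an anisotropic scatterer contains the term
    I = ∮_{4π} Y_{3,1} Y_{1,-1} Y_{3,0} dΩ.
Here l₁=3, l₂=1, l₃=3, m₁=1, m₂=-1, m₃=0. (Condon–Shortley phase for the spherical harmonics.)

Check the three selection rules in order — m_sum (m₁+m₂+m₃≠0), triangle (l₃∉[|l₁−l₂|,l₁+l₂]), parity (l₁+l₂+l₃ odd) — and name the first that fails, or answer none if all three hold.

azimuthal sum: 1 − 1 + 0 = 0  ✓
2 ≤ 3 ≤ 4 (triangle on l)  ✓
L = 3 + 1 + 3 = 7 (odd)  ✗

parity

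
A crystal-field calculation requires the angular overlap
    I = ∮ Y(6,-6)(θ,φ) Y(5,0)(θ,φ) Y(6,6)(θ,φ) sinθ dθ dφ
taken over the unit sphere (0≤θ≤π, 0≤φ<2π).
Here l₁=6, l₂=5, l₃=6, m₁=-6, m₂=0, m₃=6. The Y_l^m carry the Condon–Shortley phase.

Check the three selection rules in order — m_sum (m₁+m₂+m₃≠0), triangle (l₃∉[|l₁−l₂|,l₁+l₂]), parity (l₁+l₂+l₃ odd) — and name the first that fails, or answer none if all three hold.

parity

azimuthal sum: -6 + 0 + 6 = 0  ✓
1 ≤ 6 ≤ 11 (triangle on l)  ✓
L = 6 + 5 + 6 = 17 (odd)  ✗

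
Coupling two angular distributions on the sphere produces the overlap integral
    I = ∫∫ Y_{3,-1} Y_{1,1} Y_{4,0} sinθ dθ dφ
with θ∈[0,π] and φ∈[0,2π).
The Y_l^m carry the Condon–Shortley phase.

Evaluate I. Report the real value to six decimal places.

m-sum 0 ✓  L=8 even ✓  2≤4≤4 ✓
Π(2lᵢ+1) = 7×3×9 = 189
triangle coeff Δ(3,1,4) = 1/252
Σ_t [0,0]: t=0:+1/36 = 1/36
(3j)²=4/63 [(3 1 4; 0 0 0)], sign=+1
Σ_t [0,0]: t=0:+1/96 = 1/96
(3j)²=1/42 [(3 1 4; -1 1 0)], sign=+1
⇒ 4πI² = 2/7
I = (+1)√(2/7/(4π)) = 0.15078601

0.150786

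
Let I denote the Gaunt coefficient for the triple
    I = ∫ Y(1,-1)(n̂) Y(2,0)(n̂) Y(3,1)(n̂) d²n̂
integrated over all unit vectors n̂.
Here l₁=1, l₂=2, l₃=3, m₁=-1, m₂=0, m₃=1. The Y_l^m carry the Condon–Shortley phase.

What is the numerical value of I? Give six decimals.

-0.202301

m-sum 0 ✓  L=6 even ✓  1≤3≤3 ✓
Π(2lᵢ+1) = 3×5×7 = 105
triangle coeff Δ(1,2,3) = 1/105
Σ_t [0,0]: t=0:+1/4 = 1/4
(3j)²=3/35 [(1 2 3; 0 0 0)], sign=-1
Σ_t [0,0]: t=0:+1/8 = 1/8
(3j)²=2/35 [(1 2 3; -1 0 1)], sign=+1
⇒ 4πI² = 18/35
I = (-1)√(18/35/(4π)) = -0.20230066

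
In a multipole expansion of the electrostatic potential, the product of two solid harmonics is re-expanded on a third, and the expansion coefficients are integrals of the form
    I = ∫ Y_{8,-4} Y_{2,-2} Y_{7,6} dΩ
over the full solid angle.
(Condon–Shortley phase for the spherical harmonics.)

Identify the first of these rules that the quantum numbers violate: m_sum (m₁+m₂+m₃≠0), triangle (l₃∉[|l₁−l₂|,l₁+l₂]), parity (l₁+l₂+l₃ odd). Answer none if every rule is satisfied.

parity

azimuthal sum: -4 − 2 + 6 = 0  ✓
6 ≤ 7 ≤ 10 (triangle on l)  ✓
L = 8 + 2 + 7 = 17 (odd)  ✗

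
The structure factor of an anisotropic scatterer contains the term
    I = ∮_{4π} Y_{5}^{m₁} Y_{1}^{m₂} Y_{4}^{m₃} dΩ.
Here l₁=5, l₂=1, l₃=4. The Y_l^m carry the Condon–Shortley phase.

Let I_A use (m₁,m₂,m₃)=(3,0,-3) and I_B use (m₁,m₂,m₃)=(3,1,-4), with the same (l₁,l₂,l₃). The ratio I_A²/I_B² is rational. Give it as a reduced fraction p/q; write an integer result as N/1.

16/1

Same 5,1,4: normalisation and zero-m 3j drop out of the ratio.
A: Δ: 2! 8! 0! / 11! → 1/495; sum: t=1:−1/5040 = -1/5040; 3j²(5 1 4; 3 0 -3) = Δ·Π!·Σ² = 16/495  (sign +1)
B: Δ: 2! 8! 0! / 11! → 1/495; sum: t=2:+1/80640 = 1/80640; 3j²(5 1 4; 3 1 -4) = Δ·Π!·Σ² = 1/495  (sign +1)
I_A²/I_B² = (16/495)/(1/495) = 16/1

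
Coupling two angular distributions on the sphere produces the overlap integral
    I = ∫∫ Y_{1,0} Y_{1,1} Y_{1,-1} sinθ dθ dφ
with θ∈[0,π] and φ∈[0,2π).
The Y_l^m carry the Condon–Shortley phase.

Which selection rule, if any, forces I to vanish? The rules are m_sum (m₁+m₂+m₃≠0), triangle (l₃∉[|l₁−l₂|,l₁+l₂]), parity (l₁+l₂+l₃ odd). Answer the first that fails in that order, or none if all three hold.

parity

Σmᵢ = 0  ✓
l₃∈[|l₁−l₂|,l₁+l₂]=[0,2], have l₃=1  ✓
Σlᵢ = 3 ⇒ odd  ✗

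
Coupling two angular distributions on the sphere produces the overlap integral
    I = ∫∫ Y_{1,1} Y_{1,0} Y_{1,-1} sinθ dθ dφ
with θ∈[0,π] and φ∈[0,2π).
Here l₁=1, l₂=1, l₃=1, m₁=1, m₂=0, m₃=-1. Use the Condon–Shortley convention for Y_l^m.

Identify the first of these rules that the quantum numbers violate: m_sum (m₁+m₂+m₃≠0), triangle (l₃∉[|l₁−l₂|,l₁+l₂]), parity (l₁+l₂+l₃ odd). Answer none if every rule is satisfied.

parity

Σmᵢ = 0  ✓
l₃∈[|l₁−l₂|,l₁+l₂]=[0,2], have l₃=1  ✓
Σlᵢ = 3 ⇒ odd  ✗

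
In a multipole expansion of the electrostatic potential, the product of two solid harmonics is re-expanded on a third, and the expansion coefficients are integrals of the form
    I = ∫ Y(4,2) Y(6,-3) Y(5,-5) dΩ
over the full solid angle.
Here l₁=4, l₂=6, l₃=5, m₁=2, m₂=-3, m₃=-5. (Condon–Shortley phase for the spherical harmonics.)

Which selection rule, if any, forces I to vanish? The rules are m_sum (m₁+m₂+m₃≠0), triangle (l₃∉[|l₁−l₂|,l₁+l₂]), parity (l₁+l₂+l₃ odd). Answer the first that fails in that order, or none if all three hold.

azimuthal sum: 2 − 3 − 5 = -6  ✗
2 ≤ 5 ≤ 10 (triangle on l)
L = 4 + 6 + 5 = 15 (odd)

m_sum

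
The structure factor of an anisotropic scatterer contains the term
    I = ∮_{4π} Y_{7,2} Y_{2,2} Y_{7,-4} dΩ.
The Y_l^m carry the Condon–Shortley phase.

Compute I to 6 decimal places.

Checks pass: Σm=0; 16 even; l₃=7∈[5,9].
(2·7+1)(2·2+1)(2·7+1) = 1125
Δ: 2! 12! 2! / 17! → 1/185640
sum: t=0:+1/2419200 t=1:−1/518400 t=2:+1/2419200 = -1/907200
3j²(7 2 7; 0 0 0) = Δ·Π!·Σ² = 56/3315  (sign +1)
sum: t=2:+1/8709120 = 1/8709120
3j²(7 2 7; 2 2 -4) = Δ·Π!·Σ² = 55/3094  (sign -1)
combine: 4πI² = 1125·56/3315·55/3094 = 16500/48841
take √, sign -1: I = -0.16396259

-0.163963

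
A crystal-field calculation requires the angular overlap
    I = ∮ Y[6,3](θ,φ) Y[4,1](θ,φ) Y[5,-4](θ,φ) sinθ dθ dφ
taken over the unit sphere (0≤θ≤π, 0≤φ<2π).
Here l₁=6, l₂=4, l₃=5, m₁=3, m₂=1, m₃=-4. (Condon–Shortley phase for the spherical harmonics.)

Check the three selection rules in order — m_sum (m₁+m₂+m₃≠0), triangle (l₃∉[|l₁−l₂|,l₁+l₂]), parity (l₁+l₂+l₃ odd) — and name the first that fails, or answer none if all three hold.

parity

azimuthal sum: 3 + 1 − 4 = 0  ✓
2 ≤ 5 ≤ 10 (triangle on l)  ✓
L = 6 + 4 + 5 = 15 (odd)  ✗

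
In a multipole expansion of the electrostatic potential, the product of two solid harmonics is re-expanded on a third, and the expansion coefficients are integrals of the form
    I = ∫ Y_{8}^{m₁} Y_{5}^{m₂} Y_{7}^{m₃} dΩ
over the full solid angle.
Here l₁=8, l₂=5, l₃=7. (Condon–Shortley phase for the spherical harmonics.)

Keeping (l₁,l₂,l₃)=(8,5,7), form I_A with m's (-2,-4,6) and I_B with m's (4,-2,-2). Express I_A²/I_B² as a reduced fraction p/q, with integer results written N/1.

Same 8,5,7: normalisation and zero-m 3j drop out of the ratio.
A: Δ: 6! 10! 4! / 21! → 1/814773960; sum: t=0:+1/15676416000 t=1:−1/1045094400 = -1/1119744000; 3j²(8 5 7; -2 -4 6) = Δ·Π!·Σ² = 28/4845  (sign +1)
B: Δ: 6! 10! 4! / 21! → 1/814773960; sum: t=0:+1/74649600 t=1:−1/14515200 t=2:+1/23224320 t=3:−1/313528320 = -7/447897600; 3j²(8 5 7; 4 -2 -2) = Δ·Π!·Σ² = 343/75582  (sign +1)
I_A²/I_B² = (28/4845)/(343/75582) = 312/245

312/245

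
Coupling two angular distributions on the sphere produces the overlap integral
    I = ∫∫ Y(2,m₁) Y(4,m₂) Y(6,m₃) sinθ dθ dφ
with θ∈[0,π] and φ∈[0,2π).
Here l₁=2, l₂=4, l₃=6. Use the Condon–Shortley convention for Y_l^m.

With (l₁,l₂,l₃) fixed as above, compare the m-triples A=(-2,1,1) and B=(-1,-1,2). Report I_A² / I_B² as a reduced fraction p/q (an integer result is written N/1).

5/32

Same 2,4,6: normalisation and zero-m 3j drop out of the ratio.
A: Δ: 0! 4! 8! / 13! → 1/6435; sum: t=0:+1/17280 = 1/17280; 3j²(2 4 6; -2 1 1) = Δ·Π!·Σ² = 7/1287  (sign -1)
B: Δ: 0! 4! 8! / 13! → 1/6435; sum: t=0:+1/4320 = 1/4320; 3j²(2 4 6; -1 -1 2) = Δ·Π!·Σ² = 224/6435  (sign +1)
I_A²/I_B² = (7/1287)/(224/6435) = 5/32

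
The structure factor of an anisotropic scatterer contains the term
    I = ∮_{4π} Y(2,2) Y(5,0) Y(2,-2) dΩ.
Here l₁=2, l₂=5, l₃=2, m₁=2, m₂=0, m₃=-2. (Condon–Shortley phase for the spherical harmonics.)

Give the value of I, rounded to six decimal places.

0.000000

l₃=2 ∉ [3,7] — triangle fails ⇒ I = 0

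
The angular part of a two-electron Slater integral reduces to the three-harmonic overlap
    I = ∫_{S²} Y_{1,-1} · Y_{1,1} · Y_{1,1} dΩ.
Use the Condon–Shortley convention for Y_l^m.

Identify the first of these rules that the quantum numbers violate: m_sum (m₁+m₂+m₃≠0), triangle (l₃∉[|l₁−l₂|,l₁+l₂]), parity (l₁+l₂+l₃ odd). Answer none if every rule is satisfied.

azimuthal sum: -1 + 1 + 1 = 1  ✗
0 ≤ 1 ≤ 2 (triangle on l)
L = 1 + 1 + 1 = 3 (odd)

m_sum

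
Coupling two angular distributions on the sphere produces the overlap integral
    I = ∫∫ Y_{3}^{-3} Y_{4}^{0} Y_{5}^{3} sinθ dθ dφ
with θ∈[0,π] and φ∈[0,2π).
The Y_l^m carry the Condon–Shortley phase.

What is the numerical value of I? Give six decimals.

Checks pass: Σm=0; 12 even; l₃=5∈[1,7].
(2·3+1)(2·4+1)(2·5+1) = 693
Δ: 2! 4! 6! / 13! → 1/180180
sum: t=0:+1/576 t=1:−1/144 t=2:+1/576 = -1/288
3j²(3 4 5; 0 0 0) = Δ·Π!·Σ² = 20/1001  (sign +1)
sum: t=2:+1/2304 = 1/2304
3j²(3 4 5; -3 0 3) = Δ·Π!·Σ² = 5/143  (sign +1)
combine: 4πI² = 693·20/1001·5/143 = 900/1859
take √, sign +1: I = 0.19628026

0.196280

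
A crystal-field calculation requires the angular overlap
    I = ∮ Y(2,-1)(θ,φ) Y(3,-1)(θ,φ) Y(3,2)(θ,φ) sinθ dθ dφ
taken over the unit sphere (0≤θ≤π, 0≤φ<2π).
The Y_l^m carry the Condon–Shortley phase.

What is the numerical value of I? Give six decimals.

0.162868

Checks pass: Σm=0; 8 even; l₃=3∈[1,5].
(2·2+1)(2·3+1)(2·3+1) = 245
Δ: 2! 2! 4! / 9! → 1/3780
sum: t=0:+1/24 t=1:−1/4 t=2:+1/24 = -1/6
3j²(2 3 3; 0 0 0) = Δ·Π!·Σ² = 4/105  (sign +1)
sum: t=1:−1/12 t=2:+1/48 = -1/16
3j²(2 3 3; -1 -1 2) = Δ·Π!·Σ² = 1/28  (sign +1)
combine: 4πI² = 245·4/105·1/28 = 1/3
take √, sign +1: I = 0.16286750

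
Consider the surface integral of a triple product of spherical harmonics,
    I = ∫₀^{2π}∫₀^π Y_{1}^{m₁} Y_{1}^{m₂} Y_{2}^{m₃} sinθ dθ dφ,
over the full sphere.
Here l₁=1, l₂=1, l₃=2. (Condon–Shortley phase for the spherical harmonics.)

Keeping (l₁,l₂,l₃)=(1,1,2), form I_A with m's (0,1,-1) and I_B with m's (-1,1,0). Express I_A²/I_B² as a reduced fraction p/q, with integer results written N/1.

3/1

Same 1,1,2: normalisation and zero-m 3j drop out of the ratio.
A: Δ: 0! 2! 2! / 5! → 1/30; sum: t=0:+1/2 = 1/2; 3j²(1 1 2; 0 1 -1) = Δ·Π!·Σ² = 1/10  (sign -1)
B: Δ: 0! 2! 2! / 5! → 1/30; sum: t=0:+1/4 = 1/4; 3j²(1 1 2; -1 1 0) = Δ·Π!·Σ² = 1/30  (sign +1)
I_A²/I_B² = (1/10)/(1/30) = 3/1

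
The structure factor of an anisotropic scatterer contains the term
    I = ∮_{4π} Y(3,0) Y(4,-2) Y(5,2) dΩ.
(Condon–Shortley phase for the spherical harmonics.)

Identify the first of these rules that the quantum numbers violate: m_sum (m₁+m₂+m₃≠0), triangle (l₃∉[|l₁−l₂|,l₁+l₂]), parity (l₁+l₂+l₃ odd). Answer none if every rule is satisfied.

none

m₁+m₂+m₃ = 0 − 2 + 2 = 0  ✓
triangle: |3−4|=1 ≤ l₃=5 ≤ 3+4=7  ✓
parity: l₁+l₂+l₃ = 12 is even  ✓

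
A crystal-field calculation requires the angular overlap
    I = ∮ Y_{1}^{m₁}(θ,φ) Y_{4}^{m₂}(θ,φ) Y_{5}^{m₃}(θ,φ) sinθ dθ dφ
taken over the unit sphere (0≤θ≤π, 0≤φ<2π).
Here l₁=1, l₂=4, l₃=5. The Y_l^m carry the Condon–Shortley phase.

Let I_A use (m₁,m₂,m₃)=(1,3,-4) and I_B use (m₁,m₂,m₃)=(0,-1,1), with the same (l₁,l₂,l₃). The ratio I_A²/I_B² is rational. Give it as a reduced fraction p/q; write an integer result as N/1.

l's match ⇒ only the (l;m) 3-j factors differ between A and B.
A: triangle coeff Δ(1,4,5) = 1/495; Σ_t [0,0]: t=0:+1/10080 = 1/10080; (3j)²=4/55 [(1 4 5; 1 3 -4)], sign=-1
B: triangle coeff Δ(1,4,5) = 1/495; Σ_t [0,0]: t=0:+1/720 = 1/720; (3j)²=8/165 [(1 4 5; 0 -1 1)], sign=+1
I_A²/I_B² = (4/55)/(8/165) = 3/2

3/2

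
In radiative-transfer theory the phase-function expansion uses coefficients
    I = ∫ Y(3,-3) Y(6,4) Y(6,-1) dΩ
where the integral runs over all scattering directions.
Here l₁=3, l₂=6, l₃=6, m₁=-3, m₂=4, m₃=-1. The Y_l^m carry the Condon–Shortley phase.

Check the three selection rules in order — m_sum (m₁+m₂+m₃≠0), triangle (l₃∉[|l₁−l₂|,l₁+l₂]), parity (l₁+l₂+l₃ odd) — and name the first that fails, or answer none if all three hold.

parity

azimuthal sum: -3 + 4 − 1 = 0  ✓
3 ≤ 6 ≤ 9 (triangle on l)  ✓
L = 3 + 6 + 6 = 15 (odd)  ✗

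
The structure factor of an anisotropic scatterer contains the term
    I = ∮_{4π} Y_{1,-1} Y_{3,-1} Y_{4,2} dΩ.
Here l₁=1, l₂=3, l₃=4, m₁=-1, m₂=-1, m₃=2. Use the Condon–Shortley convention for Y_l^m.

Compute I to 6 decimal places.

0.238414

Checks pass: Σm=0; 8 even; l₃=4∈[2,4].
(2·1+1)(2·3+1)(2·4+1) = 189
Δ: 0! 2! 6! / 9! → 1/252
sum: t=0:+1/36 = 1/36
3j²(1 3 4; 0 0 0) = Δ·Π!·Σ² = 4/63  (sign +1)
sum: t=0:+1/96 = 1/96
3j²(1 3 4; -1 -1 2) = Δ·Π!·Σ² = 5/84  (sign +1)
combine: 4πI² = 189·4/63·5/84 = 5/7
take √, sign +1: I = 0.23841361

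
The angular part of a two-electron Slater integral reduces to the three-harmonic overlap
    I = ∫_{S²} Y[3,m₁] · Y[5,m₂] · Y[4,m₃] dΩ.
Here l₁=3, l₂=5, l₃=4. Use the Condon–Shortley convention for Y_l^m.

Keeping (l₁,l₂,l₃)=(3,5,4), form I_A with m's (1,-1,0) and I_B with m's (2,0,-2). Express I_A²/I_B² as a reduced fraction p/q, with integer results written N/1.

Same 3,5,4: normalisation and zero-m 3j drop out of the ratio.
A: Δ: 4! 2! 6! / 13! → 1/180180; sum: t=0:+1/2304 t=1:−1/216 t=2:+1/384 = -11/6912; 3j²(3 5 4; 1 -1 0) = Δ·Π!·Σ² = 11/1638  (sign -1)
B: Δ: 4! 2! 6! / 13! → 1/180180; sum: t=0:+1/2880 t=1:−1/576 = -1/720; 3j²(3 5 4; 2 0 -2) = Δ·Π!·Σ² = 80/3003  (sign -1)
I_A²/I_B² = (11/1638)/(80/3003) = 121/480

121/480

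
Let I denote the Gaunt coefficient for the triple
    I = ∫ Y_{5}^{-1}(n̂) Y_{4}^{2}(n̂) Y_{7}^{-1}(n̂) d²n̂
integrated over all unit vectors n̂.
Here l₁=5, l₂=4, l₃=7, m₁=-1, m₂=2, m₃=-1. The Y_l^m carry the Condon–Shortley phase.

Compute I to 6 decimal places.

0.093380

Checks pass: Σm=0; 16 even; l₃=7∈[1,9].
(2·5+1)(2·4+1)(2·7+1) = 1485
Δ: 2! 8! 6! / 17! → 1/6126120
sum: t=0:+1/69120 t=1:−1/20736 t=2:+1/69120 = -1/51840
3j²(5 4 7; 0 0 0) = Δ·Π!·Σ² = 280/21879  (sign +1)
sum: t=0:+1/2073600 t=1:−1/86400 t=2:+1/55296 = 29/4147200
3j²(5 4 7; -1 2 -1) = Δ·Π!·Σ² = 841/145860  (sign +1)
combine: 4πI² = 1485·280/21879·841/145860 = 58870/537251
take √, sign +1: I = 0.09337991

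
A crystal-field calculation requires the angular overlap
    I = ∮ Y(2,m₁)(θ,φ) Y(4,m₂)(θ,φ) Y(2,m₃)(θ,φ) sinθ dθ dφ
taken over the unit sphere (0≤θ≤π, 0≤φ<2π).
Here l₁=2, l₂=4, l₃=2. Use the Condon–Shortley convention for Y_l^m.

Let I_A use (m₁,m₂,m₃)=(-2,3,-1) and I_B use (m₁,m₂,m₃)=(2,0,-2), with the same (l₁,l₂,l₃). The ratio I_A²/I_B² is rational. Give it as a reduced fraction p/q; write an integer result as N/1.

Shared (l₁,l₂,l₃)=(2,4,2): N and (l;000)² cancel in I_A²/I_B².
A: Δ = 4!·0!·4!/9! = 1/630; Racah Σ t=4..4: t=4:+1/144 = 1/144; ⇒ 3j(2 4 2; -2 3 -1)² = 1/18, sgn -1
B: Δ = 4!·0!·4!/9! = 1/630; Racah Σ t=0..0: t=0:+1/576 = 1/576; ⇒ 3j(2 4 2; 2 0 -2)² = 1/630, sgn +1
I_A²/I_B² = (1/18)/(1/630) = 35/1

35/1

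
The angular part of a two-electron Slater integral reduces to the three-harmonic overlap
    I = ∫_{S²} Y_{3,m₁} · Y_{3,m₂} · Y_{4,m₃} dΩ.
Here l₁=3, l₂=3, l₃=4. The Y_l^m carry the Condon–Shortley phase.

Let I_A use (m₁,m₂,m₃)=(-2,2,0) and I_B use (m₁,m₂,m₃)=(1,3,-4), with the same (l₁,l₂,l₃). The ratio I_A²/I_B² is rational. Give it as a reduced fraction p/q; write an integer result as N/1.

7/6

Shared (l₁,l₂,l₃)=(3,3,4): N and (l;000)² cancel in I_A²/I_B².
A: Δ = 2!·4!·4!/11! = 1/34650; Racah Σ t=1..2: t=1:−1/576 t=2:+1/72 = 7/576; ⇒ 3j(3 3 4; -2 2 0)² = 7/198, sgn +1
B: Δ = 2!·4!·4!/11! = 1/34650; Racah Σ t=2..2: t=2:+1/1152 = 1/1152; ⇒ 3j(3 3 4; 1 3 -4)² = 1/33, sgn +1
I_A²/I_B² = (7/198)/(1/33) = 7/6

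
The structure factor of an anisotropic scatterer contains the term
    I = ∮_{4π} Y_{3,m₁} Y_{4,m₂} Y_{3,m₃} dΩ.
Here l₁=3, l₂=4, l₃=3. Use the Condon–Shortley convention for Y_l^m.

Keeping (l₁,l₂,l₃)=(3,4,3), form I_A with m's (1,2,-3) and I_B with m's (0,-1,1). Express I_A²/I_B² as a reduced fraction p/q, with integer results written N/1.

18/5

l's match ⇒ only the (l;m) 3-j factors differ between A and B.
A: triangle coeff Δ(3,4,3) = 1/34650; Σ_t [2,2]: t=2:+1/192 = 1/192; (3j)²=3/77 [(3 4 3; 1 2 -3)], sign=+1
B: triangle coeff Δ(3,4,3) = 1/34650; Σ_t [1,3]: t=1:−1/48 t=2:+1/24 t=3:−1/288 = 5/288; (3j)²=5/462 [(3 4 3; 0 -1 1)], sign=+1
I_A²/I_B² = (3/77)/(5/462) = 18/5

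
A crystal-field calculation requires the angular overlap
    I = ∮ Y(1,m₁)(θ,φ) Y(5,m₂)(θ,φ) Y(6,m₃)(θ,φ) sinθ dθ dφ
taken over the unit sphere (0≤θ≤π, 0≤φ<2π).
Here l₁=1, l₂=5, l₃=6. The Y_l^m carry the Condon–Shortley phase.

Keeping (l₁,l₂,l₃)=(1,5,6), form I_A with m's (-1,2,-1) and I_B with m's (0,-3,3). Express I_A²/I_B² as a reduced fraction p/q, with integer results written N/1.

10/27

Shared (l₁,l₂,l₃)=(1,5,6): N and (l;000)² cancel in I_A²/I_B².
A: Δ = 0!·2!·10!/13! = 1/858; Racah Σ t=0..0: t=0:+1/60480 = 1/60480; ⇒ 3j(1 5 6; -1 2 -1)² = 5/429, sgn -1
B: Δ = 0!·2!·10!/13! = 1/858; Racah Σ t=0..0: t=0:+1/80640 = 1/80640; ⇒ 3j(1 5 6; 0 -3 3)² = 9/286, sgn -1
I_A²/I_B² = (5/429)/(9/286) = 10/27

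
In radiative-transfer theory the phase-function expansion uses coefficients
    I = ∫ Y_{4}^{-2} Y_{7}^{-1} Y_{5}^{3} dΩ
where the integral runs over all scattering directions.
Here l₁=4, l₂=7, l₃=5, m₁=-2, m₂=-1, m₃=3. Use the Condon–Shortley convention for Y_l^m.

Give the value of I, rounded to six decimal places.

0.161478

m-sum 0 ✓  L=16 even ✓  3≤5≤11 ✓
Π(2lᵢ+1) = 9×15×11 = 1485
triangle coeff Δ(4,7,5) = 1/6126120
Σ_t [2,4]: t=2:+1/69120 t=3:−1/20736 t=4:+1/69120 = -1/51840
(3j)²=280/21879 [(4 7 5; 0 0 0)], sign=+1
Σ_t [4,6]: t=4:+1/138240 t=5:−1/604800 t=6:+1/58060800 = 13/2322432
(3j)²=1625/94248 [(4 7 5; -2 -1 3)], sign=+1
⇒ 4πI² = 3125/9537
I = (+1)√(3125/9537/(4π)) = 0.16147831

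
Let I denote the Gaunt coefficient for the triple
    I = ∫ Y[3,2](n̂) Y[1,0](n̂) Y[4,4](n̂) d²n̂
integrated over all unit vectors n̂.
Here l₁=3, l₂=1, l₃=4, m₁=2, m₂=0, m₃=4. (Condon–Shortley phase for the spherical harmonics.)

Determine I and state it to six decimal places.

0.000000

2 + 0 + 4 = 6 ≠ 0: azimuthal integral kills it; I = 0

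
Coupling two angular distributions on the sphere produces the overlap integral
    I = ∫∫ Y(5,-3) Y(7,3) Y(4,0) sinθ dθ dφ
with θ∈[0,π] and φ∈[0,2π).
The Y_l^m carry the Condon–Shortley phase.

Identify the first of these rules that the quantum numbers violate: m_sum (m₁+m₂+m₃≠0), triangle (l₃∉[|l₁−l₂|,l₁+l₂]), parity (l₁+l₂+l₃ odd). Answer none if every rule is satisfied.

Σmᵢ = 0  ✓
l₃∈[|l₁−l₂|,l₁+l₂]=[2,12], have l₃=4  ✓
Σlᵢ = 16 ⇒ even  ✓

none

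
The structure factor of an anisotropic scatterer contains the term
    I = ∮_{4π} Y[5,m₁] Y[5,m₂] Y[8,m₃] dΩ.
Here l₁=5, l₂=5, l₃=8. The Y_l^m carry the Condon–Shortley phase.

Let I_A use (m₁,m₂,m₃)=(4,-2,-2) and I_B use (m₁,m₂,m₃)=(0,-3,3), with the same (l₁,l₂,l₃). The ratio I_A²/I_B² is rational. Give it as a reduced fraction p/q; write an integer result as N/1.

Same 5,5,8: normalisation and zero-m 3j drop out of the ratio.
A: Δ: 2! 8! 8! / 19! → 1/37413090; sum: t=0:+1/7257600 t=1:−1/58060800 = 1/8294400; 3j²(5 5 8; 4 -2 -2) = Δ·Π!·Σ² = 1029/92378  (sign +1)
B: Δ: 2! 8! 8! / 19! → 1/37413090; sum: t=0:+1/2073600 t=1:−1/2903040 t=2:+1/58060800 = 1/6451200; 3j²(5 5 8; 0 -3 3) = Δ·Π!·Σ² = 15/4199  (sign -1)
I_A²/I_B² = (1029/92378)/(15/4199) = 343/110

343/110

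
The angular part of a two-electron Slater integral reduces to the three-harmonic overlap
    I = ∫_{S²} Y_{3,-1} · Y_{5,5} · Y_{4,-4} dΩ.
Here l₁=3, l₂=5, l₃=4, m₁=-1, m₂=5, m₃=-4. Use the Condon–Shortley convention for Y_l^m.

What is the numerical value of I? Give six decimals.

0.189625

m-sum 0 ✓  L=12 even ✓  2≤4≤8 ✓
Π(2lᵢ+1) = 7×11×9 = 693
triangle coeff Δ(3,5,4) = 1/180180
Σ_t [1,3]: t=1:−1/576 t=2:+1/144 t=3:−1/576 = 1/288
(3j)²=20/1001 [(3 5 4; 0 0 0)], sign=+1
Σ_t [4,4]: t=4:+1/34560 = 1/34560
(3j)²=14/429 [(3 5 4; -1 5 -4)], sign=+1
⇒ 4πI² = 840/1859
I = (+1)√(840/1859/(4π)) = 0.18962475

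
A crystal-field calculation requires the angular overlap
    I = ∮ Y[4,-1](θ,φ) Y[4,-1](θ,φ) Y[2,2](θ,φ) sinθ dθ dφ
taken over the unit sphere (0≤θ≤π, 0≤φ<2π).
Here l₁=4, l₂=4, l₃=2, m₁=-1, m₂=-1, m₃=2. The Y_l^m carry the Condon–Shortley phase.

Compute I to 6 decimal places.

0.200662

Checks pass: Σm=0; 10 even; l₃=2∈[0,8].
(2·4+1)(2·4+1)(2·2+1) = 405
Δ: 6! 2! 2! / 11! → 1/13860
sum: t=2:+1/192 t=3:−1/36 t=4:+1/192 = -5/288
3j²(4 4 2; 0 0 0) = Δ·Π!·Σ² = 20/693  (sign -1)
sum: t=3:−1/144 = -1/144
3j²(4 4 2; -1 -1 2) = Δ·Π!·Σ² = 10/231  (sign -1)
combine: 4πI² = 405·20/693·10/231 = 3000/5929
take √, sign +1: I = 0.20066192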